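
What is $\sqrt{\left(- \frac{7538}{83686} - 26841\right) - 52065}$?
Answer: $\frac{i \sqrt{138151674332261}}{41843} \approx 280.9 i$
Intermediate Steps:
$\sqrt{\left(- \frac{7538}{83686} - 26841\right) - 52065} = \sqrt{\left(\left(-7538\right) \frac{1}{83686} - 26841\right) - 52065} = \sqrt{\left(- \frac{3769}{41843} - 26841\right) - 52065} = \sqrt{- \frac{1123111732}{41843} - 52065} = \sqrt{- \frac{3301667527}{41843}} = \frac{i \sqrt{138151674332261}}{41843}$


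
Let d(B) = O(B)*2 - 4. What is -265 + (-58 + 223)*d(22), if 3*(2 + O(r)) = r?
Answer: 835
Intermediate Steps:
O(r) = -2 + r/3
d(B) = -8 + 2*B/3 (d(B) = (-2 + B/3)*2 - 4 = (-4 + 2*B/3) - 4 = -8 + 2*B/3)
-265 + (-58 + 223)*d(22) = -265 + (-58 + 223)*(-8 + (2/3)*22) = -265 + 165*(-8 + 44/3) = -265 + 165*(20/3) = -265 + 1100 = 835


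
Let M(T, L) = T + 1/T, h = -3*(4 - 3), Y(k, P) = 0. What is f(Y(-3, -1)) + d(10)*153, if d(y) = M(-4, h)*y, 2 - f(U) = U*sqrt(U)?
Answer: -13001/2 ≈ -6500.5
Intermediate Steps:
h = -3 (h = -3*1 = -3)
f(U) = 2 - U**(3/2) (f(U) = 2 - U*sqrt(U) = 2 - U**(3/2))
d(y) = -17*y/4 (d(y) = (-4 + 1/(-4))*y = (-4 - 1/4)*y = -17*y/4)
f(Y(-3, -1)) + d(10)*153 = (2 - 0**(3/2)) - 17/4*10*153 = (2 - 1*0) - 85/2*153 = (2 + 0) - 13005/2 = 2 - 13005/2 = -13001/2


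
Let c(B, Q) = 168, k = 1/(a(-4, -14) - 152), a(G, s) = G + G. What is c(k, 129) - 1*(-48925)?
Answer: 49093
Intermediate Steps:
a(G, s) = 2*G
k = -1/160 (k = 1/(2*(-4) - 152) = 1/(-8 - 152) = 1/(-160) = -1/160 ≈ -0.0062500)
c(k, 129) - 1*(-48925) = 168 - 1*(-48925) = 168 + 48925 = 49093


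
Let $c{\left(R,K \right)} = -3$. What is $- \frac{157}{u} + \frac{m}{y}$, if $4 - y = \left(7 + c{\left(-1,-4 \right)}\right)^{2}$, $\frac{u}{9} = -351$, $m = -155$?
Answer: $\frac{163843}{12636} \approx 12.966$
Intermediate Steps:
$u = -3159$ ($u = 9 \left(-351\right) = -3159$)
$y = -12$ ($y = 4 - \left(7 - 3\right)^{2} = 4 - 4^{2} = 4 - 16 = -12$)
$- \frac{157}{u} + \frac{m}{y} = - \frac{157}{-3159} - \frac{155}{-12} = \left(-157\right) \left(- \frac{1}{3159}\right) - - \frac{155}{12} = \frac{157}{3159} + \frac{155}{12} = \frac{163843}{12636}$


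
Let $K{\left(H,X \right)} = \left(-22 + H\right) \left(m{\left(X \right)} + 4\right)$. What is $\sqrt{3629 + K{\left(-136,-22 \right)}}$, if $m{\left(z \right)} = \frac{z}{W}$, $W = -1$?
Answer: $i \sqrt{479} \approx 21.886 i$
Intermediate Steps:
$m{\left(z \right)} = - z$ ($m{\left(z \right)} = \frac{z}{-1} = z \left(-1\right) = - z$)
$K{\left(H,X \right)} = \left(-22 + H\right) \left(4 - X\right)$ ($K{\left(H,X \right)} = \left(-22 + H\right) \left(- X + 4\right) = \left(-22 + H\right) \left(4 - X\right)$)
$\sqrt{3629 + K{\left(-136,-22 \right)}} = \sqrt{3629 + \left(-88 + 4 \left(-136\right) + 22 \left(-22\right) - \left(-136\right) \left(-22\right)\right)} = \sqrt{3629 - 4108} = \sqrt{-479} = i \sqrt{479}$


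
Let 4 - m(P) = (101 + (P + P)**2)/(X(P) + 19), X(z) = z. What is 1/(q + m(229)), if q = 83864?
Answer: 248/20589399 ≈ 1.2045e-5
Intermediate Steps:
m(P) = 4 - (101 + 4*P**2)/(19 + P) (m(P) = 4 - (101 + (P + P)**2)/(P + 19) = 4 - (101 + (2*P)**2)/(19 + P) = 4 - (101 + 4*P**2)/(19 + P))
1/(q + m(229)) = 1/(83864 + (-25 - 4*229**2 + 4*229)/(19 + 229)) = 1/(83864 + (-25 - 4*52441 + 916)/248) = 1/(83864 + (-25 - 209764 + 916)/248) = 1/(83864 + (1/248)*(-208873)) = 1/(83864 - 208873/248) = 1/(20589399/248) = 248/20589399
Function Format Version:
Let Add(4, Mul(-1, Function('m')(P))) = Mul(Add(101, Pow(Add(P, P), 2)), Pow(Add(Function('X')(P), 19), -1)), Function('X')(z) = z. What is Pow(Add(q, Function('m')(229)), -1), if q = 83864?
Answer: Rational(248, 20589399) ≈ 1.2045e-5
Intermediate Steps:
Function('m')(P) = Add(4, Mul(-1, Pow(Add(19, P), -1), Add(101, Mul(4, Pow(P, 2))))) (Function('m')(P) = Add(4, Mul(-1, Mul(Add(101, Pow(Add(P, P), 2)), Pow(Add(P, 19), -1)))) = Add(4, Mul(-1, Mul(Add(101, Pow(Mul(2, P), 2)), Pow(Add(19, P), -1)))) = Add(4, Mul(-1, Mul(Add(101, Mul(4, Pow(P, 2))), Pow(Add(19, P), -1)))) = Add(4, Mul(-1, Mul(Pow(Add(19, P), -1), Add(101, Mul(4, Pow(P, 2)))))) = Add(4, Mul(-1, Pow(Add(19, P), -1), Add(101, Mul(4, Pow(P, 2))))))
Pow(Add(q, Function('m')(229)), -1) = Pow(Add(83864, Mul(Pow(Add(19, 229), -1), Add(-25, Mul(-4, Pow(229, 2)), Mul(4, 229)))), -1) = Pow(Add(83864, Mul(Pow(248, -1), Add(-25, Mul(-4, 52441), 916))), -1) = Pow(Add(83864, Mul(Rational(1, 248), Add(-25, -209764, 916))), -1) = Pow(Add(83864, Mul(Rational(1, 248), -208873)), -1) = Pow(Add(83864, Rational(-208873, 248)), -1) = Pow(Rational(20589399, 248), -1) = Rational(248, 20589399)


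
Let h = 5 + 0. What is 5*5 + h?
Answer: 30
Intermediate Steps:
h = 5
5*5 + h = 5*5 + 5 = 25 + 5 = 30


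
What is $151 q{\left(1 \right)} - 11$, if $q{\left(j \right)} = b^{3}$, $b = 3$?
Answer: $4066$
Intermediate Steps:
$q{\left(j \right)} = 27$ ($q{\left(j \right)} = 3^{3} = 27$)
$151 q{\left(1 \right)} - 11 = 151 \cdot 27 - 11 = 4077 - 11 = 4066$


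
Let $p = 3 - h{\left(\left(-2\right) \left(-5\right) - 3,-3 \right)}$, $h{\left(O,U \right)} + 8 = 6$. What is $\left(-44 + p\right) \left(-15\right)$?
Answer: $585$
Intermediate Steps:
$h{\left(O,U \right)} = -2$ ($h{\left(O,U \right)} = -8 + 6 = -2$)
$p = 5$ ($p = 3 - -2 = 3 + 2 = 5$)
$\left(-44 + p\right) \left(-15\right) = \left(-44 + 5\right) \left(-15\right) = \left(-39\right) \left(-15\right) = 585$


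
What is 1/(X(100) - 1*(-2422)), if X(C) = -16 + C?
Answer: 1/2506 ≈ 0.00039904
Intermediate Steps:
1/(X(100) - 1*(-2422)) = 1/((-16 + 100) - 1*(-2422)) = 1/(84 + 2422) = 1/2506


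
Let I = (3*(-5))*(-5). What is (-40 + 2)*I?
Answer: -2850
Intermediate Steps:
I = 75 (I = -15*(-5) = 75)
(-40 + 2)*I = (-40 + 2)*75 = -38*75 = -2850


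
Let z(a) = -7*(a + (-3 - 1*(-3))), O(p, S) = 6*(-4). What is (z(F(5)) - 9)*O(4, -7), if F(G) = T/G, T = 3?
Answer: 1584/5 ≈ 316.80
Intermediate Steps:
O(p, S) = -24
F(G) = 3/G
z(a) = -7*a (z(a) = -7*(a + (-3 + 3)) = -7*(a + 0) = -7*a)
(z(F(5)) - 9)*O(4, -7) = (-21/5 - 9)*(-24) = -66/5*(-24) = 1584/5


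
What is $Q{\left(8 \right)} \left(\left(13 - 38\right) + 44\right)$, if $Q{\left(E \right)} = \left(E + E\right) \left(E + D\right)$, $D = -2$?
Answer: $1824$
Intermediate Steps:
$Q{\left(E \right)} = 2 E \left(-2 + E\right)$ ($Q{\left(E \right)} = \left(E + E\right) \left(E - 2\right) = 2 E \left(-2 + E\right)$)
$Q{\left(8 \right)} \left(\left(13 - 38\right) + 44\right) = 2 \cdot 8 \left(-2 + 8\right) \left(\left(13 - 38\right) + 44\right) = 2 \cdot 8 \cdot 6 \left(\left(13 - 38\right) + 44\right) = 96 \left(-25 + 44\right) = 96 \cdot 19 = 1824$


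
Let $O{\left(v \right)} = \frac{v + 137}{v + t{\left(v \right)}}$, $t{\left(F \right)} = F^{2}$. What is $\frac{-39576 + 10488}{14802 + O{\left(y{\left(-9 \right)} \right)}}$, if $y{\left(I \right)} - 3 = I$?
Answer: $- \frac{872640}{444191} \approx -1.9646$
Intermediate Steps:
$y{\left(I \right)} = 3 + I$
$O{\left(v \right)} = \frac{137 + v}{v + v^{2}}$ ($O{\left(v \right)} = \frac{v + 137}{v + v^{2}} = \frac{137 + v}{v + v^{2}}$)
$\frac{-39576 + 10488}{14802 + O{\left(y{\left(-9 \right)} \right)}} = \frac{-39576 + 10488}{14802 + \frac{137 + \left(3 - 9\right)}{\left(3 - 9\right) \left(1 + \left(3 - 9\right)\right)}} = - \frac{29088}{14802 + \frac{137 - 6}{\left(-6\right) \left(1 - 6\right)}} = - \frac{29088}{14802 - \frac{1}{6} \frac{1}{-5} \cdot 131} = - \frac{29088}{14802 - \left(- \frac{1}{30}\right) 131} = - \frac{29088}{14802 + \frac{131}{30}} = - \frac{29088}{\frac{444191}{30}} = \left(-29088\right) \frac{30}{444191} = - \frac{872640}{444191}$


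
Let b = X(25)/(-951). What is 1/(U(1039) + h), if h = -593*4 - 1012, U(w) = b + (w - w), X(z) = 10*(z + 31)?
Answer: -951/3218744 ≈ -0.00029546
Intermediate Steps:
X(z) = 310 + 10*z (X(z) = 10*(31 + z) = 310 + 10*z)
b = -560/951 (b = (310 + 10*25)/(-951) = (310 + 250)*(-1/951) = 560*(-1/951) = -560/951 ≈ -0.58885)
U(w) = -560/951 (U(w) = -560/951 + (w - w) = -560/951 + 0 = -560/951)
h = -3384 (h = -2372 - 1012 = -3384)
1/(U(1039) + h) = 1/(-560/951 - 3384) = 1/(-3218744/951) = -951/3218744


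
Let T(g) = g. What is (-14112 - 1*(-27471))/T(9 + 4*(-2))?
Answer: 13359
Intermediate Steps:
(-14112 - 1*(-27471))/T(9 + 4*(-2)) = (-14112 - 1*(-27471))/(9 + 4*(-2)) = (-14112 + 27471)/(9 - 8) = 13359/1 = 13359*1 = 13359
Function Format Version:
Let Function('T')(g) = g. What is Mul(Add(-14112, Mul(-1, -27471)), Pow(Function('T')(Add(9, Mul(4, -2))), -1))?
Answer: 13359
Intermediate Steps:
Mul(Add(-14112, Mul(-1, -27471)), Pow(Function('T')(Add(9, Mul(4, -2))), -1)) = Mul(Add(-14112, Mul(-1, -27471)), Pow(Add(9, Mul(4, -2)), -1)) = Mul(Add(-14112, 27471), Pow(Add(9, -8), -1)) = Mul(13359, Pow(1, -1)) = Mul(13359, 1) = 13359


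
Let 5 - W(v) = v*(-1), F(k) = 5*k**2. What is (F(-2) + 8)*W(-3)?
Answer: 56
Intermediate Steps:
W(v) = 5 + v (W(v) = 5 - v*(-1) = 5 - (-1)*v = 5 + v)
(F(-2) + 8)*W(-3) = (5*(-2)**2 + 8)*(5 - 3) = (5*4 + 8)*2 = (20 + 8)*2 = 28*2 = 56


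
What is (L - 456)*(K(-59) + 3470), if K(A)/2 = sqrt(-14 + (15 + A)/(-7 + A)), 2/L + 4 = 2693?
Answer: -4254851540/2689 - 4904728*I*sqrt(30)/8067 ≈ -1.5823e+6 - 3330.1*I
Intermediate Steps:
L = 2/2689 (L = 2/(-4 + 2693) = 2/2689 ≈ 0.00074377)
K(A) = 2*sqrt(-14 + (15 + A)/(-7 + A))
(L - 456)*(K(-59) + 3470) = (2/2689 - 456)*(2*sqrt((113 - 13*(-59))/(-7 - 59)) + 3470) = -1226182*(2*sqrt((113 + 767)/(-66)) + 3470)/2689 = -1226182*(2*sqrt(-1/66*880) + 3470)/2689 = -1226182*(2*sqrt(-40/3) + 3470)/2689 = -1226182*(2*(2*I*sqrt(30)/3) + 3470)/2689 = -1226182*(4*I*sqrt(30)/3 + 3470)/2689 = -1226182*(3470 + 4*I*sqrt(30)/3)/2689 = -4254851540/2689 - 4904728*I*sqrt(30)/8067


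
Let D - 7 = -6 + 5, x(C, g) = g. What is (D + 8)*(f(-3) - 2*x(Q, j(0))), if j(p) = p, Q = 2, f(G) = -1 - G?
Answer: 28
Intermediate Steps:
D = 6 (D = 7 + (-6 + 5) = 7 - 1 = 6)
(D + 8)*(f(-3) - 2*x(Q, j(0))) = (6 + 8)*((-1 - 1*(-3)) - 2*0) = 14*((-1 + 3) + 0) = 14*(2 + 0) = 14*2 = 28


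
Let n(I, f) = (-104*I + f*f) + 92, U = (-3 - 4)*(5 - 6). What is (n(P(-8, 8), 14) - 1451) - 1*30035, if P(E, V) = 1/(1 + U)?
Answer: -31211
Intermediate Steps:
U = 7 (U = -7*(-1) = 7)
P(E, V) = ⅛ (P(E, V) = 1/(1 + 7) = 1/8 = ⅛)
n(I, f) = 92 + f² - 104*I (n(I, f) = (-104*I + f²) + 92 = (f² - 104*I) + 92 = 92 + f² - 104*I)
(n(P(-8, 8), 14) - 1451) - 1*30035 = ((92 + 14² - 104*⅛) - 1451) - 1*30035 = ((92 + 196 - 13) - 1451) - 30035 = (275 - 1451) - 30035 = -1176 - 30035 = -31211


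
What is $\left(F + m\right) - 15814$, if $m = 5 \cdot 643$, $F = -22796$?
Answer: $-35395$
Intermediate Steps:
$m = 3215$
$\left(F + m\right) - 15814 = \left(-22796 + 3215\right) - 15814 = -19581 - 15814 = -35395$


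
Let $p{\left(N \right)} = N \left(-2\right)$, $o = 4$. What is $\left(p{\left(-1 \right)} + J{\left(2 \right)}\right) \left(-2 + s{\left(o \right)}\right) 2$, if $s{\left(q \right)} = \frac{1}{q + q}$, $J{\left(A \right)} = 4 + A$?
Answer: $-30$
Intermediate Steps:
$s{\left(q \right)} = \frac{1}{2 q}$
$p{\left(N \right)} = - 2 N$
$\left(p{\left(-1 \right)} + J{\left(2 \right)}\right) \left(-2 + s{\left(o \right)}\right) 2 = \left(\left(-2\right) \left(-1\right) + \left(4 + 2\right)\right) \left(-2 + \frac{1}{2 \cdot 4}\right) 2 = \left(2 + 6\right) \left(-2 + \frac{1}{2} \cdot \frac{1}{4}\right) 2 = 8 \left(-2 + \frac{1}{8}\right) 2 = 8 \left(\left(- \frac{15}{8}\right) 2\right) = 8 \left(- \frac{15}{4}\right) = -30$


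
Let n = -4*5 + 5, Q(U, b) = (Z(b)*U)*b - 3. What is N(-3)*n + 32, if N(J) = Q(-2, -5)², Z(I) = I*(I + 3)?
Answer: -141103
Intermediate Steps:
Z(I) = I*(3 + I)
Q(U, b) = -3 + U*b²*(3 + b) (Q(U, b) = ((b*(3 + b))*U)*b - 3 = (U*b*(3 + b))*b - 3 = U*b²*(3 + b) - 3 = -3 + U*b²*(3 + b))
N(J) = 9409 (N(J) = (-3 - 2*(-5)²*(3 - 5))² = (-3 - 2*25*(-2))² = (-3 + 100)² = 97² = 9409)
n = -15 (n = -20 + 5 = -15)
N(-3)*n + 32 = 9409*(-15) + 32 = -141135 + 32 = -141103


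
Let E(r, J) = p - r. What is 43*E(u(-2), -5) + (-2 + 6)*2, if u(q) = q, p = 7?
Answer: 395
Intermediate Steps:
E(r, J) = 7 - r
43*E(u(-2), -5) + (-2 + 6)*2 = 43*(7 - 1*(-2)) + (-2 + 6)*2 = 43*(7 + 2) + 4*2 = 43*9 + 8 = 387 + 8 = 395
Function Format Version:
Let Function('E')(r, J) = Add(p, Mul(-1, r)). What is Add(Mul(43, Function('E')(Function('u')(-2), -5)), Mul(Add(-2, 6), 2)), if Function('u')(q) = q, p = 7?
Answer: 395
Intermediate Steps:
Function('E')(r, J) = Add(7, Mul(-1, r))
Add(Mul(43, Function('E')(Function('u')(-2), -5)), Mul(Add(-2, 6), 2)) = Add(Mul(43, Add(7, Mul(-1, -2))), Mul(Add(-2, 6), 2)) = Add(Mul(43, Add(7, 2)), Mul(4, 2)) = Add(Mul(43, 9), 8) = Add(387, 8) = 395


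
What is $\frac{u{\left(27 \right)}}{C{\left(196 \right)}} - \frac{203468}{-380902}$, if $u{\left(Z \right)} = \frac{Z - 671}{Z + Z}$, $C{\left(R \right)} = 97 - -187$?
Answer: $\frac{359385545}{730189134} \approx 0.49218$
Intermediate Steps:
$C{\left(R \right)} = 284$ ($C{\left(R \right)} = 97 + 187 = 284$)
$u{\left(Z \right)} = \frac{-671 + Z}{2 Z}$
$\frac{u{\left(27 \right)}}{C{\left(196 \right)}} - \frac{203468}{-380902} = \frac{\frac{1}{2} \cdot \frac{1}{27} \left(-671 + 27\right)}{284} - \frac{203468}{-380902} = \frac{1}{2} \cdot \frac{1}{27} \left(-644\right) \frac{1}{284} - - \frac{101734}{190451} = \left(- \frac{322}{27}\right) \frac{1}{284} + \frac{101734}{190451} = - \frac{161}{3834} + \frac{101734}{190451} = \frac{359385545}{730189134}$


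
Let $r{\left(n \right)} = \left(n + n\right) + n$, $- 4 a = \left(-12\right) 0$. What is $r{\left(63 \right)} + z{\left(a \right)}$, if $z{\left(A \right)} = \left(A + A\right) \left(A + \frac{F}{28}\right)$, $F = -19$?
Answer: $189$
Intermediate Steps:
$a = 0$ ($a = - \frac{\left(-12\right) 0}{4} = \left(- \frac{1}{4}\right) 0 = 0$)
$r{\left(n \right)} = 3 n$ ($r{\left(n \right)} = 2 n + n = 3 n$)
$z{\left(A \right)} = 2 A \left(- \frac{19}{28} + A\right)$ ($z{\left(A \right)} = \left(A + A\right) \left(A - \frac{19}{28}\right) = 2 A \left(A - \frac{19}{28}\right) = 2 A \left(- \frac{19}{28} + A\right)$)
$r{\left(63 \right)} + z{\left(a \right)} = 3 \cdot 63 + \frac{1}{14} \cdot 0 \left(-19 + 28 \cdot 0\right) = 189 + \frac{1}{14} \cdot 0 \left(-19 + 0\right) = 189 + \frac{1}{14} \cdot 0 \left(-19\right) = 189 + 0 = 189$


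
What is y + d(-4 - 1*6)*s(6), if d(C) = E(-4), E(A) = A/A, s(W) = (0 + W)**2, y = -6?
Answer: 30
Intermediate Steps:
s(W) = W**2
E(A) = 1
d(C) = 1
y + d(-4 - 1*6)*s(6) = -6 + 1*6**2 = -6 + 1*36 = -6 + 36 = 30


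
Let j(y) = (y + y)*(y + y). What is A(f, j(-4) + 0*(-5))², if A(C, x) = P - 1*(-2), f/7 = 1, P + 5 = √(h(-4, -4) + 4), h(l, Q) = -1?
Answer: (3 - √3)² ≈ 1.6077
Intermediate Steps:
j(y) = 4*y² (j(y) = (2*y)*(2*y) = 4*y²)
P = -5 + √3 (P = -5 + √(-1 + 4) = -5 + √3 ≈ -3.2679)
f = 7 (f = 7*1 = 7)
A(C, x) = -3 + √3 (A(C, x) = (-5 + √3) - 1*(-2) = (-5 + √3) + 2 = -3 + √3)
A(f, j(-4) + 0*(-5))² = (-3 + √3)²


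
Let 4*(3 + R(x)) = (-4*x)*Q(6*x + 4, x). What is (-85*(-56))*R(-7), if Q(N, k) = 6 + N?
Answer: -1080520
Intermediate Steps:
R(x) = -3 - x*(10 + 6*x) (R(x) = -3 + ((-4*x)*(6 + (6*x + 4)))/4 = -3 + ((-4*x)*(6 + (4 + 6*x)))/4 = -3 + ((-4*x)*(10 + 6*x))/4 = -3 + (-4*x*(10 + 6*x))/4 = -3 - x*(10 + 6*x))
(-85*(-56))*R(-7) = (-85*(-56))*(-3 - 2*(-7)*(5 + 3*(-7))) = 4760*(-3 - 2*(-7)*(5 - 21)) = 4760*(-3 - 2*(-7)*(-16)) = 4760*(-3 - 224) = 4760*(-227) = -1080520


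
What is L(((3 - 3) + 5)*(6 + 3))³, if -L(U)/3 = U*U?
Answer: -224201671875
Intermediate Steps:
L(U) = -3*U² (L(U) = -3*U*U = -3*U²)
L(((3 - 3) + 5)*(6 + 3))³ = (-3*(6 + 3)²*((3 - 3) + 5)²)³ = (-3*81*(0 + 5)²)³ = (-3*(5*9)²)³ = (-3*45²)³ = (-3*2025)³ = (-6075)³ = -224201671875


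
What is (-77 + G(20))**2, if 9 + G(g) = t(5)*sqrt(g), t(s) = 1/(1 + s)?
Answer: (258 - sqrt(5))**2/9 ≈ 7268.4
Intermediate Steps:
G(g) = -9 + sqrt(g)/6 (G(g) = -9 + sqrt(g)/(1 + 5) = -9 + sqrt(g)/6)
(-77 + G(20))**2 = (-77 + (-9 + sqrt(20)/6))**2 = (-77 + (-9 + (2*sqrt(5))/6))**2 = (-77 + (-9 + sqrt(5)/3))**2 = (-86 + sqrt(5)/3)**2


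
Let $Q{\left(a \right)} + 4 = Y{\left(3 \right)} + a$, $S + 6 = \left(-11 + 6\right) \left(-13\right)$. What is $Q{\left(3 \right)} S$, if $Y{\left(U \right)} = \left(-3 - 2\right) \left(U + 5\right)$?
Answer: $-2419$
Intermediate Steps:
$S = 59$ ($S = -6 + \left(-11 + 6\right) \left(-13\right) = -6 - -65 = -6 + 65 = 59$)
$Y{\left(U \right)} = -25 - 5 U$ ($Y{\left(U \right)} = - 5 \left(5 + U\right) = -25 - 5 U$)
$Q{\left(a \right)} = -44 + a$ ($Q{\left(a \right)} = -4 + \left(\left(-25 - 15\right) + a\right) = -4 + \left(-40 + a\right) = -44 + a$)
$Q{\left(3 \right)} S = \left(-44 + 3\right) 59 = \left(-41\right) 59 = -2419$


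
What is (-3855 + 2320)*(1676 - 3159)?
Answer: 2276405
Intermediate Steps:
(-3855 + 2320)*(1676 - 3159) = -1535*(-1483) = 2276405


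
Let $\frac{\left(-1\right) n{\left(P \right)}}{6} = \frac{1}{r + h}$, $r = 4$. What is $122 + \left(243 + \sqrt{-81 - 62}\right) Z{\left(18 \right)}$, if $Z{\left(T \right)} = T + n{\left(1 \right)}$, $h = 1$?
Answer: $\frac{21022}{5} + \frac{84 i \sqrt{143}}{5} \approx 4204.4 + 200.9 i$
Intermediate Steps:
$n{\left(P \right)} = - \frac{6}{5}$ ($n{\left(P \right)} = - \frac{6}{4 + 1} = - \frac{6}{5}$)
$Z{\left(T \right)} = - \frac{6}{5} + T$ ($Z{\left(T \right)} = T - \frac{6}{5} = - \frac{6}{5} + T$)
$122 + \left(243 + \sqrt{-81 - 62}\right) Z{\left(18 \right)} = 122 + \left(243 + \sqrt{-81 - 62}\right) \left(- \frac{6}{5} + 18\right) = 122 + \left(243 + \sqrt{-143}\right) \frac{84}{5} = 122 + \left(243 + i \sqrt{143}\right) \frac{84}{5} = 122 + \left(\frac{20412}{5} + \frac{84 i \sqrt{143}}{5}\right) = \frac{21022}{5} + \frac{84 i \sqrt{143}}{5}$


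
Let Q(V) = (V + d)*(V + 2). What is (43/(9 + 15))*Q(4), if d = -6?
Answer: -43/2 ≈ -21.500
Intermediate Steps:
Q(V) = (-6 + V)*(2 + V) (Q(V) = (V - 6)*(V + 2) = (-6 + V)*(2 + V))
(43/(9 + 15))*Q(4) = (43/(9 + 15))*(-12 + 4**2 - 4*4) = (43/24)*(-12 + 16 - 16) = ((1/24)*43)*(-12) = (43/24)*(-12) = -43/2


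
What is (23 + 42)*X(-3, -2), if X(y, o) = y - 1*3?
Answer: -390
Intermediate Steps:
X(y, o) = -3 + y (X(y, o) = y - 3 = -3 + y)
(23 + 42)*X(-3, -2) = (23 + 42)*(-3 - 3) = 65*(-6) = -390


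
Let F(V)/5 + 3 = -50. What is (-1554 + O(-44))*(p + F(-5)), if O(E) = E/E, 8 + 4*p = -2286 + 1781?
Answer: 2442869/4 ≈ 6.1072e+5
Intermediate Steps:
F(V) = -265 (F(V) = -15 + 5*(-50) = -15 - 250 = -265)
p = -513/4 (p = -2 + (-2286 + 1781)/4 = -2 + (¼)*(-505) = -2 - 505/4 = -513/4 ≈ -128.25)
O(E) = 1
(-1554 + O(-44))*(p + F(-5)) = (-1554 + 1)*(-513/4 - 265) = -1553*(-1573/4) = 2442869/4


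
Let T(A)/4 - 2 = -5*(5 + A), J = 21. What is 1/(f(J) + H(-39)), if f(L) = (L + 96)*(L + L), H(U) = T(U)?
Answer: 1/5602 ≈ 0.00017851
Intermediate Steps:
T(A) = -92 - 20*A (T(A) = 8 + 4*(-5*(5 + A)) = 8 + 4*(-25 - 5*A) = 8 + (-100 - 20*A) = -92 - 20*A)
H(U) = -92 - 20*U
f(L) = 2*L*(96 + L) (f(L) = (96 + L)*(2*L) = 2*L*(96 + L))
1/(f(J) + H(-39)) = 1/(2*21*(96 + 21) + (-92 - 20*(-39))) = 1/(2*21*117 + (-92 + 780)) = 1/(4914 + 688) = 1/5602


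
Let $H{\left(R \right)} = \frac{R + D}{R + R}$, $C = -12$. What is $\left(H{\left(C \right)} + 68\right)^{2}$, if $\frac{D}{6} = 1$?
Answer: $\frac{74529}{16} \approx 4658.1$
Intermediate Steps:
$D = 6$ ($D = 6 \cdot 1 = 6$)
$H{\left(R \right)} = \frac{6 + R}{2 R}$ ($H{\left(R \right)} = \frac{R + 6}{R + R} = \frac{6 + R}{2 R}$)
$\left(H{\left(C \right)} + 68\right)^{2} = \left(\frac{6 - 12}{2 \left(-12\right)} + 68\right)^{2} = \left(\frac{1}{2} \left(- \frac{1}{12}\right) \left(-6\right) + 68\right)^{2} = \left(\frac{1}{4} + 68\right)^{2} = \left(\frac{273}{4}\right)^{2} = \frac{74529}{16}$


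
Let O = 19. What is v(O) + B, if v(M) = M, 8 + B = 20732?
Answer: 20743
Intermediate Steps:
B = 20724 (B = -8 + 20732 = 20724)
v(O) + B = 19 + 20724 = 20743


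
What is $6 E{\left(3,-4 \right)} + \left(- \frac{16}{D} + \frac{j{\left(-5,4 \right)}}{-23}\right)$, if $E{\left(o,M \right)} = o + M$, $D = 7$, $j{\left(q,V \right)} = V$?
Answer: $- \frac{1362}{161} \approx -8.4596$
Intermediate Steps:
$E{\left(o,M \right)} = M + o$
$6 E{\left(3,-4 \right)} + \left(- \frac{16}{D} + \frac{j{\left(-5,4 \right)}}{-23}\right) = 6 \left(-4 + 3\right) + \left(- \frac{16}{7} + \frac{4}{-23}\right) = 6 \left(-1\right) + \left(\left(-16\right) \frac{1}{7} + 4 \left(- \frac{1}{23}\right)\right) = -6 - \frac{396}{161} = - \frac{1362}{161}$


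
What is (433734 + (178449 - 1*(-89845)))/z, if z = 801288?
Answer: 175507/200322 ≈ 0.87612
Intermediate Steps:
(433734 + (178449 - 1*(-89845)))/z = (433734 + (178449 - 1*(-89845)))/801288 = (433734 + (178449 + 89845))*(1/801288) = (433734 + 268294)*(1/801288) = 702028*(1/801288) = 175507/200322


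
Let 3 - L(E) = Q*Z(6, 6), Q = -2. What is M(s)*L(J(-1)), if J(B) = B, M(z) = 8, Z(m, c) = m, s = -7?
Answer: 120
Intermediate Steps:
L(E) = 15 (L(E) = 3 - (-2)*6 = 3 - 1*(-12) = 3 + 12 = 15)
M(s)*L(J(-1)) = 8*15 = 120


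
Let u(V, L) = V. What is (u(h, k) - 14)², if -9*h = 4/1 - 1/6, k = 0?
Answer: 606841/2916 ≈ 208.11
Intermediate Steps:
h = -23/54 (h = -(4/1 - 1/6)/9 = -(4*1 - 1*⅙)/9 = -(4 - ⅙)/9 = -⅑*23/6 = -23/54 ≈ -0.42593)
(u(h, k) - 14)² = (-23/54 - 14)² = (-779/54)² = 606841/2916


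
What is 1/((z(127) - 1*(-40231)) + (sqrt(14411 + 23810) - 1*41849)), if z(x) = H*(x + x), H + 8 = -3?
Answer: -4412/19427523 - sqrt(38221)/19427523 ≈ -0.00023716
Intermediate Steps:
H = -11 (H = -8 - 3 = -11)
z(x) = -22*x (z(x) = -11*(x + x) = -22*x)
1/((z(127) - 1*(-40231)) + (sqrt(14411 + 23810) - 1*41849)) = 1/((-22*127 - 1*(-40231)) + (sqrt(14411 + 23810) - 1*41849)) = 1/((-2794 + 40231) + (sqrt(38221) - 41849)) = 1/(37437 + (-41849 + sqrt(38221))) = 1/(-4412 + sqrt(38221))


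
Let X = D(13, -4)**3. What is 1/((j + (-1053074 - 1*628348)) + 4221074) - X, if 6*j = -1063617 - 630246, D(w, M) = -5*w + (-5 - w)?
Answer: 2581437048523/4514683 ≈ 5.7179e+5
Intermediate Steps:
D(w, M) = -5 - 6*w
j = -564621/2 (j = (-1063617 - 630246)/6 = (1/6)*(-1693863) = -564621/2 ≈ -2.8231e+5)
X = -571787 (X = (-5 - 6*13)**3 = (-5 - 78)**3 = (-83)**3 = -571787)
1/((j + (-1053074 - 1*628348)) + 4221074) - X = 1/((-564621/2 + (-1053074 - 1*628348)) + 4221074) - 1*(-571787) = 1/((-564621/2 + (-1053074 - 628348)) + 4221074) + 571787 = 1/((-564621/2 - 1681422) + 4221074) + 571787 = 1/(-3927465/2 + 4221074) + 571787 = 1/(4514683/2) + 571787 = 2/4514683 + 571787 = 2581437048523/4514683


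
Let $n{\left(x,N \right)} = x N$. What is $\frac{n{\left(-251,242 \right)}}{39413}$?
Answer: $- \frac{5522}{3583} \approx -1.5412$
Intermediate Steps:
$n{\left(x,N \right)} = N x$
$\frac{n{\left(-251,242 \right)}}{39413} = \frac{242 \left(-251\right)}{39413} = \left(-60742\right) \frac{1}{39413} = - \frac{5522}{3583}$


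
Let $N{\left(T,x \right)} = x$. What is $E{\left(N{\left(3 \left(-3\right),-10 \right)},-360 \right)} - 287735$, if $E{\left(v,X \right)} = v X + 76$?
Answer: $-284059$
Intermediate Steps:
$E{\left(v,X \right)} = 76 + X v$ ($E{\left(v,X \right)} = X v + 76 = 76 + X v$)
$E{\left(N{\left(3 \left(-3\right),-10 \right)},-360 \right)} - 287735 = \left(76 - -3600\right) - 287735 = \left(76 + 3600\right) - 287735 = 3676 - 287735 = -284059$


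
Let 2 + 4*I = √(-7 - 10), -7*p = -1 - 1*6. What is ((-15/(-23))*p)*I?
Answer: -15/46 + 15*I*√17/92 ≈ -0.32609 + 0.67225*I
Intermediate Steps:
p = 1 (p = -(-1 - 1*6)/7 = -(-1 - 6)/7 = -⅐*(-7) = 1)
I = -½ + I*√17/4 (I = -½ + √(-7 - 10)/4 = -½ + √(-17)/4 = -½ + (I*√17)/4 = -½ + I*√17/4 ≈ -0.5 + 1.0308*I)
((-15/(-23))*p)*I = (-15/(-23)*1)*(-½ + I*√17/4) = (-15*(-1/23)*1)*(-½ + I*√17/4) = ((15/23)*1)*(-½ + I*√17/4) = 15*(-½ + I*√17/4)/23 = -15/46 + 15*I*√17/92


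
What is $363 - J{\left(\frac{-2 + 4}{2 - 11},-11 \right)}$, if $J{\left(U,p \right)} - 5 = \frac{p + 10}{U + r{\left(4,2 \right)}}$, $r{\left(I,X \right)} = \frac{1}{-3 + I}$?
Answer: $\frac{2515}{7} \approx 359.29$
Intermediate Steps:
$J{\left(U,p \right)} = 5 + \frac{10 + p}{1 + U}$ ($J{\left(U,p \right)} = 5 + \frac{p + 10}{U + \frac{1}{-3 + 4}} = 5 + \frac{10 + p}{U + 1^{-1}} = 5 + \frac{10 + p}{U + 1} = 5 + \frac{10 + p}{1 + U}$)
$363 - J{\left(\frac{-2 + 4}{2 - 11},-11 \right)} = 363 - \frac{15 - 11 + 5 \frac{-2 + 4}{2 - 11}}{1 + \frac{-2 + 4}{2 - 11}} = 363 - \frac{15 - 11 + 5 \frac{2}{-9}}{1 + \frac{2}{-9}} = 363 - \frac{15 - 11 + 5 \cdot 2 \left(- \frac{1}{9}\right)}{1 + 2 \left(- \frac{1}{9}\right)} = 363 - \frac{15 - 11 + 5 \left(- \frac{2}{9}\right)}{1 - \frac{2}{9}} = 363 - \frac{15 - 11 - \frac{10}{9}}{\frac{7}{9}} = 363 - \frac{9}{7} \cdot \frac{26}{9} = 363 - \frac{26}{7} = \frac{2515}{7}$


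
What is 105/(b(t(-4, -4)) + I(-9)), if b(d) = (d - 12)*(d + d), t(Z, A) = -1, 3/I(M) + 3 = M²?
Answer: 2730/677 ≈ 4.0325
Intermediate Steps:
I(M) = 3/(-3 + M²)
b(d) = 2*d*(-12 + d) (b(d) = (-12 + d)*(2*d) = 2*d*(-12 + d))
105/(b(t(-4, -4)) + I(-9)) = 105/(2*(-1)*(-12 - 1) + 3/(-3 + (-9)²)) = 105/(2*(-1)*(-13) + 3/(-3 + 81)) = 105/(26 + 3/78) = 105/(26 + 3*(1/78)) = 105/(26 + 1/26) = 105/(677/26) = 105*(26/677) = 2730/677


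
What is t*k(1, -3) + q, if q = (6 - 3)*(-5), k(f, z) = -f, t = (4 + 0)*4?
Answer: -31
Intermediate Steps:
t = 16 (t = 4*4 = 16)
q = -15 (q = 3*(-5) = -15)
t*k(1, -3) + q = 16*(-1*1) - 15 = 16*(-1) - 15 = -16 - 15 = -31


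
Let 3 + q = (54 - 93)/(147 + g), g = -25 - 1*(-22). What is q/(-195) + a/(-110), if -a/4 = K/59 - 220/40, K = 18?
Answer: -1045643/6074640 ≈ -0.17213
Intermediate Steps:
g = -3 (g = -25 + 22 = -3)
a = 1226/59 (a = -4*(18/59 - 220/40) = -4*(18*(1/59) - 220*1/40) = -4*(18/59 - 11/2) = -4*(-613/118) = 1226/59 ≈ 20.780)
q = -157/48 (q = -3 + (54 - 93)/(147 - 3) = -3 - 39/144 = -3 - 39*1/144 = -3 - 13/48 = -157/48 ≈ -3.2708)
q/(-195) + a/(-110) = -157/48/(-195) + (1226/59)/(-110) = -157/48*(-1/195) + (1226/59)*(-1/110) = 157/9360 - 613/3245 = -1045643/6074640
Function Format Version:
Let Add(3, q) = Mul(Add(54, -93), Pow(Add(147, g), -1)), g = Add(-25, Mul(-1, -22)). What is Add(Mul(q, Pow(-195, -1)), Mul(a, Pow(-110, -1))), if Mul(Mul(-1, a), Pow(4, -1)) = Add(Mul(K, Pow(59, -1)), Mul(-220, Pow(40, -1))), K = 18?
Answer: Rational(-1045643, 6074640) ≈ -0.17213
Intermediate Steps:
g = -3 (g = Add(-25, 22) = -3)
a = Rational(1226, 59) (a = Mul(-4, Add(Mul(18, Pow(59, -1)), Mul(-220, Pow(40, -1)))) = Mul(-4, Add(Mul(18, Rational(1, 59)), Mul(-220, Rational(1, 40)))) = Mul(-4, Add(Rational(18, 59), Rational(-11, 2))) = Mul(-4, Rational(-613, 118)) = Rational(1226, 59) ≈ 20.780)
q = Rational(-157, 48) (q = Add(-3, Mul(Add(54, -93), Pow(Add(147, -3), -1))) = Add(-3, Mul(-39, Pow(144, -1))) = Add(-3, Mul(-39, Rational(1, 144))) = Add(-3, Rational(-13, 48)) = Rational(-157, 48) ≈ -3.2708)
Add(Mul(q, Pow(-195, -1)), Mul(a, Pow(-110, -1))) = Add(Mul(Rational(-157, 48), Pow(-195, -1)), Mul(Rational(1226, 59), Pow(-110, -1))) = Add(Mul(Rational(-157, 48), Rational(-1, 195)), Mul(Rational(1226, 59), Rational(-1, 110))) = Add(Rational(157, 9360), Rational(-613, 3245)) = Rational(-1045643, 6074640)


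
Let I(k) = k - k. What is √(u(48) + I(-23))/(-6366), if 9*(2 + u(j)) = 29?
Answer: -√11/19098 ≈ -0.00017366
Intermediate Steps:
I(k) = 0
u(j) = 11/9 (u(j) = -2 + (⅑)*29 = -2 + 29/9 = 11/9)
√(u(48) + I(-23))/(-6366) = √(11/9 + 0)/(-6366) = √(11/9)*(-1/6366) = (√11/3)*(-1/6366) = -√11/19098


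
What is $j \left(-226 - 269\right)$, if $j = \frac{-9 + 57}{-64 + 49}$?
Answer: $1584$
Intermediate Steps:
$j = - \frac{16}{5}$ ($j = \frac{48}{-15} = 48 \left(- \frac{1}{15}\right) = - \frac{16}{5} \approx -3.2$)
$j \left(-226 - 269\right) = - \frac{16 \left(-226 - 269\right)}{5} = \left(- \frac{16}{5}\right) \left(-495\right) = 1584$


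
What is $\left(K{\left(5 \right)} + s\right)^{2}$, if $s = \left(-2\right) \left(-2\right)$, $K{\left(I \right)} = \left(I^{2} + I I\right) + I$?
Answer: $3481$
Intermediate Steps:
$K{\left(I \right)} = I + 2 I^{2}$ ($K{\left(I \right)} = \left(I^{2} + I^{2}\right) + I = 2 I^{2} + I = I + 2 I^{2}$)
$s = 4$
$\left(K{\left(5 \right)} + s\right)^{2} = \left(5 \left(1 + 2 \cdot 5\right) + 4\right)^{2} = \left(5 \left(1 + 10\right) + 4\right)^{2} = \left(5 \cdot 11 + 4\right)^{2} = \left(55 + 4\right)^{2} = 59^{2} = 3481$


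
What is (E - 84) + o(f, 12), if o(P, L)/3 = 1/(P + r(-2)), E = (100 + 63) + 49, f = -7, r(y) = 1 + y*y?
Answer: 253/2 ≈ 126.50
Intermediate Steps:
r(y) = 1 + y**2
E = 212 (E = 163 + 49 = 212)
o(P, L) = 3/(5 + P) (o(P, L) = 3/(P + (1 + (-2)**2)) = 3/(P + (1 + 4)) = 3/(P + 5) = 3/(5 + P))
(E - 84) + o(f, 12) = (212 - 84) + 3/(5 - 7) = 128 + 3/(-2) = 128 + 3*(-1/2) = 128 - 3/2 = 253/2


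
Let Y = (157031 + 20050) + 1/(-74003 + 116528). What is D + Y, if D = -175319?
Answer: 74929051/42525 ≈ 1762.0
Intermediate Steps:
Y = 7530369526/42525 (Y = 177081 + 1/42525 = 7530369526/42525 ≈ 1.7708e+5)
D + Y = -175319 + 7530369526/42525 = 74929051/42525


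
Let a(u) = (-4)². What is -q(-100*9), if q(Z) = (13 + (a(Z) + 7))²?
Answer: -1296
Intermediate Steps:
a(u) = 16
q(Z) = 1296 (q(Z) = (13 + (16 + 7))² = (13 + 23)² = 36² = 1296)
-q(-100*9) = -1*1296 = -1296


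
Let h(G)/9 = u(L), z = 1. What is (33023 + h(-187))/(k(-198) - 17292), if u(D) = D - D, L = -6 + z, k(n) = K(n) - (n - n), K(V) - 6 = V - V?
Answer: -33023/17286 ≈ -1.9104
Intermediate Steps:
K(V) = 6 (K(V) = 6 + (V - V) = 6 + 0 = 6)
k(n) = 6 (k(n) = 6 - (n - n) = 6 - 1*0 = 6 + 0 = 6)
L = -5 (L = -6 + 1 = -5)
u(D) = 0
h(G) = 0 (h(G) = 9*0 = 0)
(33023 + h(-187))/(k(-198) - 17292) = (33023 + 0)/(6 - 17292) = 33023/(-17286) = 33023*(-1/17286) = -33023/17286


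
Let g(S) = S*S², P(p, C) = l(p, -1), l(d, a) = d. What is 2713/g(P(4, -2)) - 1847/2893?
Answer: 7730501/185152 ≈ 41.752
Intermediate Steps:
P(p, C) = p
g(S) = S³
2713/g(P(4, -2)) - 1847/2893 = 2713/(4³) - 1847/2893 = 2713/64 - 1847*1/2893 = 2713*(1/64) - 1847/2893 = 2713/64 - 1847/2893 = 7730501/185152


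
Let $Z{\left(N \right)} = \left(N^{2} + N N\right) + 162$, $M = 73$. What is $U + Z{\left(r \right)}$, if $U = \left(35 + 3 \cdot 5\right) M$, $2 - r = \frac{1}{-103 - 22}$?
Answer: $\frac{59688502}{15625} \approx 3820.1$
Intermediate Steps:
$r = \frac{251}{125}$ ($r = 2 - \frac{1}{-103 - 22} = 2 - \frac{1}{-125} = 2 - - \frac{1}{125} = 2 + \frac{1}{125} = \frac{251}{125} \approx 2.008$)
$Z{\left(N \right)} = 162 + 2 N^{2}$ ($Z{\left(N \right)} = \left(N^{2} + N^{2}\right) + 162 = 2 N^{2} + 162 = 162 + 2 N^{2}$)
$U = 3650$ ($U = \left(35 + 3 \cdot 5\right) 73 = \left(35 + 15\right) 73 = 50 \cdot 73 = 3650$)
$U + Z{\left(r \right)} = 3650 + \left(162 + 2 \left(\frac{251}{125}\right)^{2}\right) = 3650 + \left(162 + 2 \cdot \frac{63001}{15625}\right) = 3650 + \left(162 + \frac{126002}{15625}\right) = 3650 + \frac{2657252}{15625} = \frac{59688502}{15625}$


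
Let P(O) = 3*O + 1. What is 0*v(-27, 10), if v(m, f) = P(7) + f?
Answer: 0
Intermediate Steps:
P(O) = 1 + 3*O
v(m, f) = 22 + f (v(m, f) = (1 + 3*7) + f = (1 + 21) + f = 22 + f)
0*v(-27, 10) = 0*(22 + 10) = 0*32 = 0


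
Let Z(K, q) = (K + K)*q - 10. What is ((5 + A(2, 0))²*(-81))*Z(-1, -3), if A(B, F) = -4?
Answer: 324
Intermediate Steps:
Z(K, q) = -10 + 2*K*q (Z(K, q) = (2*K)*q - 10 = 2*K*q - 10 = -10 + 2*K*q)
((5 + A(2, 0))²*(-81))*Z(-1, -3) = ((5 - 4)²*(-81))*(-10 + 2*(-1)*(-3)) = (1²*(-81))*(-10 + 6) = (1*(-81))*(-4) = -81*(-4) = 324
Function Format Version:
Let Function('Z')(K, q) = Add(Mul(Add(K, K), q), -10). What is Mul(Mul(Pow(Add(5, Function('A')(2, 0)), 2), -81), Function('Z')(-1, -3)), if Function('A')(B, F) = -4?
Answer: 324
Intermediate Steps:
Function('Z')(K, q) = Add(-10, Mul(2, K, q)) (Function('Z')(K, q) = Add(Mul(Mul(2, K), q), -10) = Add(Mul(2, K, q), -10) = Add(-10, Mul(2, K, q)))
Mul(Mul(Pow(Add(5, Function('A')(2, 0)), 2), -81), Function('Z')(-1, -3)) = Mul(Mul(Pow(Add(5, -4), 2), -81), Add(-10, Mul(2, -1, -3))) = Mul(Mul(Pow(1, 2), -81), Add(-10, 6)) = Mul(Mul(1, -81), -4) = Mul(-81, -4) = 324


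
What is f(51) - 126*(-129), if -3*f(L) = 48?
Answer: 16238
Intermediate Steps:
f(L) = -16 (f(L) = -⅓*48 = -16)
f(51) - 126*(-129) = -16 - 126*(-129) = -16 + 16254 = 16238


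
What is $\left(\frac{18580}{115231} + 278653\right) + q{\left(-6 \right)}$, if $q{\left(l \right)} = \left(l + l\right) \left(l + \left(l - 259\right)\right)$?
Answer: $\frac{32484213635}{115231} \approx 2.8191 \cdot 10^{5}$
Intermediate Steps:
$q{\left(l \right)} = 2 l \left(-259 + 2 l\right)$ ($q{\left(l \right)} = 2 l \left(l + \left(-259 + l\right)\right) = 2 l \left(-259 + 2 l\right)$)
$\left(\frac{18580}{115231} + 278653\right) + q{\left(-6 \right)} = \left(\frac{18580}{115231} + 278653\right) + 2 \left(-6\right) \left(-259 + 2 \left(-6\right)\right) = \left(18580 \cdot \frac{1}{115231} + 278653\right) + 2 \left(-6\right) \left(-259 - 12\right) = \left(\frac{18580}{115231} + 278653\right) + 2 \left(-6\right) \left(-271\right) = \frac{32109482423}{115231} + 3252 = \frac{32484213635}{115231}$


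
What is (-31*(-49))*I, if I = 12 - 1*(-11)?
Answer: 34937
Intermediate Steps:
I = 23 (I = 12 + 11 = 23)
(-31*(-49))*I = -31*(-49)*23 = 1519*23 = 34937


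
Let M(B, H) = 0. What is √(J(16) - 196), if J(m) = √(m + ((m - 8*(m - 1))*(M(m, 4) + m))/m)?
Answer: √(-196 + 2*I*√22) ≈ 0.33493 + 14.004*I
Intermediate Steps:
J(m) = √(8 - 6*m) (J(m) = √(m + ((m - 8*(m - 1))*(0 + m))/m) = √(m + ((m - 8*(-1 + m))*m)/m) = √(m + ((m + (8 - 8*m))*m)/m) = √(m + ((8 - 7*m)*m)/m) = √(m + (m*(8 - 7*m))/m) = √(m + (8 - 7*m)) = √(8 - 6*m))
√(J(16) - 196) = √(√(8 - 6*16) - 196) = √(√(8 - 96) - 196) = √(√(-88) - 196) = √(2*I*√22 - 196) = √(-196 + 2*I*√22)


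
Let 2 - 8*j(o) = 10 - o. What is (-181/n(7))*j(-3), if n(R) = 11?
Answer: 181/8 ≈ 22.625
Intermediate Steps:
j(o) = -1 + o/8 (j(o) = ¼ - (10 - o)/8 = ¼ + (-5/4 + o/8) = -1 + o/8)
(-181/n(7))*j(-3) = (-181/11)*(-1 + (⅛)*(-3)) = (-181*1/11)*(-1 - 3/8) = -181/11*(-11/8) = 181/8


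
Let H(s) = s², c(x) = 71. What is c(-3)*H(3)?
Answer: 639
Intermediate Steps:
c(-3)*H(3) = 71*3² = 71*9 = 639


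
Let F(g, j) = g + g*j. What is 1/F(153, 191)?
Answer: 1/29376 ≈ 3.4041e-5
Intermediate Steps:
1/F(153, 191) = 1/(153*(1 + 191)) = 1/(153*192) = 1/29376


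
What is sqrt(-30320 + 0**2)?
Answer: 4*I*sqrt(1895) ≈ 174.13*I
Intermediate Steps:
sqrt(-30320 + 0**2) = sqrt(-30320 + 0) = sqrt(-30320) = 4*I*sqrt(1895)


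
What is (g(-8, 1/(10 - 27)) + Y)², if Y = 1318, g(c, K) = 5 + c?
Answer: 1729225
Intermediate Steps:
(g(-8, 1/(10 - 27)) + Y)² = ((5 - 8) + 1318)² = (-3 + 1318)² = 1315² = 1729225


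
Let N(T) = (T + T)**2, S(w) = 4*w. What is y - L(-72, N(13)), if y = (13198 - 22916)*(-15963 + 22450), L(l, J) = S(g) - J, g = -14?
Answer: -63039934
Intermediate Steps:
N(T) = 4*T**2 (N(T) = (2*T)**2 = 4*T**2)
L(l, J) = -56 - J (L(l, J) = 4*(-14) - J = -56 - J)
y = -63040666 (y = -9718*6487 = -63040666)
y - L(-72, N(13)) = -63040666 - (-56 - 4*13**2) = -63040666 - (-56 - 4*169) = -63040666 - (-56 - 1*676) = -63040666 - (-56 - 676) = -63040666 - 1*(-732) = -63040666 + 732 = -63039934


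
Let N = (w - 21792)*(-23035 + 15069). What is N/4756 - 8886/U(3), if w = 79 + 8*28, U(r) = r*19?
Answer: 55833773/1558 ≈ 35837.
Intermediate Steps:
U(r) = 19*r
w = 303 (w = 79 + 224 = 303)
N = 171181374 (N = (303 - 21792)*(-23035 + 15069) = -21489*(-7966) = 171181374)
N/4756 - 8886/U(3) = 171181374/4756 - 8886/(19*3) = 171181374*(1/4756) - 8886/57 = 2951403/82 - 8886*1/57 = 2951403/82 - 2962/19 = 55833773/1558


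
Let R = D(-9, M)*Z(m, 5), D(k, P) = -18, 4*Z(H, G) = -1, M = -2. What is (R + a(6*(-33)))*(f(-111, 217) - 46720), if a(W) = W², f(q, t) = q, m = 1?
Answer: -3672346527/2 ≈ -1.8362e+9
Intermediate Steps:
Z(H, G) = -¼ (Z(H, G) = (¼)*(-1) = -¼)
R = 9/2 (R = -18*(-¼) = 9/2 ≈ 4.5000)
(R + a(6*(-33)))*(f(-111, 217) - 46720) = (9/2 + (6*(-33))²)*(-111 - 46720) = (9/2 + (-198)²)*(-46831) = (9/2 + 39204)*(-46831) = (78417/2)*(-46831) = -3672346527/2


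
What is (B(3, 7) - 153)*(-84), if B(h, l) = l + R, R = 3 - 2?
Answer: 12180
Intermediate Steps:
R = 1
B(h, l) = 1 + l (B(h, l) = l + 1 = 1 + l)
(B(3, 7) - 153)*(-84) = ((1 + 7) - 153)*(-84) = (8 - 153)*(-84) = -145*(-84) = 12180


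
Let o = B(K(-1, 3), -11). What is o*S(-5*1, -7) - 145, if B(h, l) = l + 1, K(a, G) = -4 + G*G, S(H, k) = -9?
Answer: -55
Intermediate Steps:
K(a, G) = -4 + G²
B(h, l) = 1 + l
o = -10 (o = 1 - 11 = -10)
o*S(-5*1, -7) - 145 = -10*(-9) - 145 = 90 - 145 = -55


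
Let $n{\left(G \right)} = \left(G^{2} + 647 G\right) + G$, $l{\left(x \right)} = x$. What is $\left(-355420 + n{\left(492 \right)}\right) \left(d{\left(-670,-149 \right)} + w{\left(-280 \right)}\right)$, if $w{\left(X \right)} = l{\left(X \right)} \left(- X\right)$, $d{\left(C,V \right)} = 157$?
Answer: $-16075806780$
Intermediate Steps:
$n{\left(G \right)} = G^{2} + 648 G$
$w{\left(X \right)} = - X^{2}$ ($w{\left(X \right)} = X \left(- X\right) = - X^{2}$)
$\left(-355420 + n{\left(492 \right)}\right) \left(d{\left(-670,-149 \right)} + w{\left(-280 \right)}\right) = \left(-355420 + 492 \left(648 + 492\right)\right) \left(157 - \left(-280\right)^{2}\right) = \left(-355420 + 492 \cdot 1140\right) \left(157 - 78400\right) = \left(-355420 + 560880\right) \left(157 - 78400\right) = 205460 \left(-78243\right) = -16075806780$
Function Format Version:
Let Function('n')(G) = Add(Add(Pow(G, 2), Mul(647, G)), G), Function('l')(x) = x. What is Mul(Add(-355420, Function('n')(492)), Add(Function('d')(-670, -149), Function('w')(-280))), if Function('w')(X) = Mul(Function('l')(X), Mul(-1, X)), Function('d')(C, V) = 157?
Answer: -16075806780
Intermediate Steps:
Function('n')(G) = Add(Pow(G, 2), Mul(648, G))
Function('w')(X) = Mul(-1, Pow(X, 2)) (Function('w')(X) = Mul(X, Mul(-1, X)) = Mul(-1, Pow(X, 2)))
Mul(Add(-355420, Function('n')(492)), Add(Function('d')(-670, -149), Function('w')(-280))) = Mul(Add(-355420, Mul(492, Add(648, 492))), Add(157, Mul(-1, Pow(-280, 2)))) = Mul(Add(-355420, Mul(492, 1140)), Add(157, Mul(-1, 78400))) = Mul(Add(-355420, 560880), Add(157, -78400)) = Mul(205460, -78243) = -16075806780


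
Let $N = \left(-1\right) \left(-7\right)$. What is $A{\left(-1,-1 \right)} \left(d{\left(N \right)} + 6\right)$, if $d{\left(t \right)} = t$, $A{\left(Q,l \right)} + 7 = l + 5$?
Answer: $-39$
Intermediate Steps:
$N = 7$
$A{\left(Q,l \right)} = -2 + l$ ($A{\left(Q,l \right)} = -7 + \left(l + 5\right) = -7 + \left(5 + l\right) = -2 + l$)
$A{\left(-1,-1 \right)} \left(d{\left(N \right)} + 6\right) = \left(-2 - 1\right) \left(7 + 6\right) = \left(-3\right) 13 = -39$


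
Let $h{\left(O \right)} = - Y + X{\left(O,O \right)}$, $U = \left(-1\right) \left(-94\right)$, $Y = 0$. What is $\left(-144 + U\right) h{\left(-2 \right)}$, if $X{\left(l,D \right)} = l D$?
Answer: $-200$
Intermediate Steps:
$X{\left(l,D \right)} = D l$
$U = 94$
$h{\left(O \right)} = O^{2}$ ($h{\left(O \right)} = \left(-1\right) 0 + O O = 0 + O^{2} = O^{2}$)
$\left(-144 + U\right) h{\left(-2 \right)} = \left(-144 + 94\right) \left(-2\right)^{2} = \left(-50\right) 4 = -200$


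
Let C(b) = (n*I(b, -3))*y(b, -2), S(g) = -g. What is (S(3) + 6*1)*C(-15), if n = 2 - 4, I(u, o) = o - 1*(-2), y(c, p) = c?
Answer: -90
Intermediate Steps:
I(u, o) = 2 + o (I(u, o) = o + 2 = 2 + o)
n = -2
C(b) = 2*b (C(b) = (-2*(2 - 3))*b = (-2*(-1))*b = 2*b)
(S(3) + 6*1)*C(-15) = (-1*3 + 6*1)*(2*(-15)) = (-3 + 6)*(-30) = 3*(-30) = -90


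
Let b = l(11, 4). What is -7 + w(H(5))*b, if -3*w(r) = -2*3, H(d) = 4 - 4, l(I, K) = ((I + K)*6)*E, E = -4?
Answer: -727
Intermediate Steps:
l(I, K) = -24*I - 24*K (l(I, K) = ((I + K)*6)*(-4) = (6*I + 6*K)*(-4) = -24*I - 24*K)
H(d) = 0
b = -360 (b = -24*11 - 24*4 = -264 - 96 = -360)
w(r) = 2 (w(r) = -(-2)*3/3 = -⅓*(-6) = 2)
-7 + w(H(5))*b = -7 + 2*(-360) = -7 - 720 = -727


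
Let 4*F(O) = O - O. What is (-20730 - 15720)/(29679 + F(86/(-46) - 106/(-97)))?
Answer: -12150/9893 ≈ -1.2281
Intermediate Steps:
F(O) = 0 (F(O) = (O - O)/4 = (¼)*0 = 0)
(-20730 - 15720)/(29679 + F(86/(-46) - 106/(-97))) = (-20730 - 15720)/(29679 + 0) = -36450/29679 = -36450*1/29679 = -12150/9893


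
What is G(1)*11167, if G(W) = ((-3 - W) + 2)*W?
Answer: -22334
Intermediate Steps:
G(W) = W*(-1 - W) (G(W) = (-1 - W)*W = W*(-1 - W))
G(1)*11167 = -1*1*(1 + 1)*11167 = -1*1*2*11167 = -2*11167 = -22334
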